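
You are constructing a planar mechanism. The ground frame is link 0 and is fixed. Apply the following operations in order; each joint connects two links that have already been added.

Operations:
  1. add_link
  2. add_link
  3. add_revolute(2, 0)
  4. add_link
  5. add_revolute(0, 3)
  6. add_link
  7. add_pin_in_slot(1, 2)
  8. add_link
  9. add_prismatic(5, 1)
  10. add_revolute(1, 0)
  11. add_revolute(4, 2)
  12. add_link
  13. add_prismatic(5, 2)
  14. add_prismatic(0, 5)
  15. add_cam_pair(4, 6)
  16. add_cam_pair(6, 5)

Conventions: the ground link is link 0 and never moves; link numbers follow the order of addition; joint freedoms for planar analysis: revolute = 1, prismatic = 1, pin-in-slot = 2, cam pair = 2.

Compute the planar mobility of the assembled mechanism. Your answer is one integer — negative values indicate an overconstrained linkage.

ground; <1,0,0>
#1 <2,0,0>
#2 <3,0,0>
R:2↔0 J1 <3,1,0>
#3 <4,1,0>
R:0↔3 J1 <4,2,0>
#4 <5,2,0>
PS:1↔2 J2 <5,2,1>
#5 <6,2,1>
P:5↔1 J1 <6,3,1>
R:1↔0 J1 <6,4,1>
R:4↔2 J1 <6,5,1>
#6 <7,5,1>
P:5↔2 J1 <7,6,1>
P:0↔5 J1 <7,7,1>
C:4↔6 J2 <7,7,2>
C:6↔5 J2 <7,7,3>
3×6 − 2×7 − 1×3 = 1

M = 1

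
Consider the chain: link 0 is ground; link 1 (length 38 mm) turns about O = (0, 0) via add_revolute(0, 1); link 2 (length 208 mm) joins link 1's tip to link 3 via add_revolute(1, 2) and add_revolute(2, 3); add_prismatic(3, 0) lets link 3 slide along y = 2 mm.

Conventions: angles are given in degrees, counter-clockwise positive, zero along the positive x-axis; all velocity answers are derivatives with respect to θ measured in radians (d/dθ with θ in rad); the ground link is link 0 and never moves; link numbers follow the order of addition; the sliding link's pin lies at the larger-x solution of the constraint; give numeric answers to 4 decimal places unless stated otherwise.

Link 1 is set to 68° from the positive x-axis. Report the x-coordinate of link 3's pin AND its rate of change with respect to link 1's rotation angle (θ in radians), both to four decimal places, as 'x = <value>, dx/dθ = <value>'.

geometry: r = 38 mm, L = 208 mm, e = 2 mm
crank pin P = (r cos θ, r sin θ) = (14.235051, 35.232986)
h = r sin θ − e = 35.232986 − 2 = 33.232986
x = r cos θ + √(L² − h²) = 14.235051 + 205.327954 = 219.563004
dx/dθ = −r sin θ − h·r cos θ/√(L² − h²) (θ in radians; h = 33.232986) = -37.536975

x = 219.5630, dx/dθ = -37.5370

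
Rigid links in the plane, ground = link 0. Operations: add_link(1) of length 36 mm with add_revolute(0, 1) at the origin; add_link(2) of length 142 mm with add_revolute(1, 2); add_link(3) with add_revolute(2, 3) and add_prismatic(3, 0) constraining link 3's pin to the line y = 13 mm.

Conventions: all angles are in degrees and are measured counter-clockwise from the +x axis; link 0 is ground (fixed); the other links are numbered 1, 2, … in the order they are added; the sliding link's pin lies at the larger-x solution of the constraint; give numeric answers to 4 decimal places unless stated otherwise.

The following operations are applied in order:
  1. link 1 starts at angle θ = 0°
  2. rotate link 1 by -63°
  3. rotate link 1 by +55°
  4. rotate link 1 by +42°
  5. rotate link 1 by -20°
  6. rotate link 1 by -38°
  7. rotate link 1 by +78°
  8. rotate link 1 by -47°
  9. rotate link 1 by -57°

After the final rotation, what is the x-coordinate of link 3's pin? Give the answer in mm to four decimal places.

geometry: r = 36 mm, L = 142 mm, e = 13 mm; θ starts at 0°
rotate link 1 by -63°: θ ← 0° -63° = -63°
rotate link 1 by +55°: θ ← -63° +55° = -8°
rotate link 1 by +42°: θ ← -8° +42° = 34°
rotate link 1 by -20°: θ ← 34° -20° = 14°
rotate link 1 by -38°: θ ← 14° -38° = -24°
rotate link 1 by +78°: θ ← -24° +78° = 54°
rotate link 1 by -47°: θ ← 54° -47° = 7°
rotate link 1 by -57°: θ ← 7° -57° = -50°
crank pin P = (r cos θ, r sin θ) = (23.140354, -27.577600)
h = r sin θ − e = -27.577600 − 13 = -40.577600
x = r cos θ + √(L² − h²) = 23.140354 + 136.078868 = 159.219222

159.2192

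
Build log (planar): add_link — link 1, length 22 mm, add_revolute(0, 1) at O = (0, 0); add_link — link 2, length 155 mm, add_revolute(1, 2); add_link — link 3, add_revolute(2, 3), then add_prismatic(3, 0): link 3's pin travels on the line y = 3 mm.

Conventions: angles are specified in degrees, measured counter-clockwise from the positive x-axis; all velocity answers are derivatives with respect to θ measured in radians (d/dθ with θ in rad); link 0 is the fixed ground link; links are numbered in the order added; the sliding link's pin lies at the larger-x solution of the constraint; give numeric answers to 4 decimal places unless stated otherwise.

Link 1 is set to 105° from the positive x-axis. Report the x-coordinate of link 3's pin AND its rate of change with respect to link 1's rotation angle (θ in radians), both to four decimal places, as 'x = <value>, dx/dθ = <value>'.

geometry: r = 22 mm, L = 155 mm, e = 3 mm
crank pin P = (r cos θ, r sin θ) = (-5.694019, 21.250368)
h = r sin θ − e = 21.250368 − 3 = 18.250368
x = r cos θ + √(L² − h²) = -5.694019 + 153.921812 = 148.227793
dx/dθ = −r sin θ − h·r cos θ/√(L² − h²) (θ in radians; h = 18.250368) = -20.575234

x = 148.2278, dx/dθ = -20.5752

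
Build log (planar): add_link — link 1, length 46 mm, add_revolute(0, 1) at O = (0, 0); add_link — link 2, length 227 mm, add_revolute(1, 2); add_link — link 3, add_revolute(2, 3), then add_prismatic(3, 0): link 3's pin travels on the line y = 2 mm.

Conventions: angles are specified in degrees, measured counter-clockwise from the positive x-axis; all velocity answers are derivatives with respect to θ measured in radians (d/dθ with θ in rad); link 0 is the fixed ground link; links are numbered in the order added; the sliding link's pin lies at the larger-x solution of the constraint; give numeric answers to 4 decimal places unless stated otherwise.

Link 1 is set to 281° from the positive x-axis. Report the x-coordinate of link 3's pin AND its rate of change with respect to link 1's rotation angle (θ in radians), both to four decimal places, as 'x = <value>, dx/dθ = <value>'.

geometry: r = 46 mm, L = 227 mm, e = 2 mm
crank pin P = (r cos θ, r sin θ) = (8.777214, -45.154850)
h = r sin θ − e = -45.154850 − 2 = -47.154850
x = r cos θ + √(L² − h²) = 8.777214 + 222.048238 = 230.825452
dx/dθ = −r sin θ − h·r cos θ/√(L² − h²) (θ in radians; h = -47.154850) = 47.018807

x = 230.8255, dx/dθ = 47.0188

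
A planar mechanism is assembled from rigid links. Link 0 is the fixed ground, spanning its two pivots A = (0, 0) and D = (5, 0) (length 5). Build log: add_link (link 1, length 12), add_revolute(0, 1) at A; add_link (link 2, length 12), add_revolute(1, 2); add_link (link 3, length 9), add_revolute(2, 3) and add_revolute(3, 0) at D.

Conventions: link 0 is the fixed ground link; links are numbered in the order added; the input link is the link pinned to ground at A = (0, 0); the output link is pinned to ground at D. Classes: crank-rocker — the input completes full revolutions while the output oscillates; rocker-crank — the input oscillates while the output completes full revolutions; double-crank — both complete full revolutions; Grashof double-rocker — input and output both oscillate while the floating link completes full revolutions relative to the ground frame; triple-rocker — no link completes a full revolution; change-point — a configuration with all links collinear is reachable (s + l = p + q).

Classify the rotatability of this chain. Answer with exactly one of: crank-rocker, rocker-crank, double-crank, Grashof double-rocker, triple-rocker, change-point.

lengths: ground=5, input=12, coupler=12, output=9
sorted: s=5 (shortest), l=12 (longest), p+q=21
s + l = 17 vs p + q = 21
s + l < p + q (Grashof) with shortest = ground link → double-crank

double-crank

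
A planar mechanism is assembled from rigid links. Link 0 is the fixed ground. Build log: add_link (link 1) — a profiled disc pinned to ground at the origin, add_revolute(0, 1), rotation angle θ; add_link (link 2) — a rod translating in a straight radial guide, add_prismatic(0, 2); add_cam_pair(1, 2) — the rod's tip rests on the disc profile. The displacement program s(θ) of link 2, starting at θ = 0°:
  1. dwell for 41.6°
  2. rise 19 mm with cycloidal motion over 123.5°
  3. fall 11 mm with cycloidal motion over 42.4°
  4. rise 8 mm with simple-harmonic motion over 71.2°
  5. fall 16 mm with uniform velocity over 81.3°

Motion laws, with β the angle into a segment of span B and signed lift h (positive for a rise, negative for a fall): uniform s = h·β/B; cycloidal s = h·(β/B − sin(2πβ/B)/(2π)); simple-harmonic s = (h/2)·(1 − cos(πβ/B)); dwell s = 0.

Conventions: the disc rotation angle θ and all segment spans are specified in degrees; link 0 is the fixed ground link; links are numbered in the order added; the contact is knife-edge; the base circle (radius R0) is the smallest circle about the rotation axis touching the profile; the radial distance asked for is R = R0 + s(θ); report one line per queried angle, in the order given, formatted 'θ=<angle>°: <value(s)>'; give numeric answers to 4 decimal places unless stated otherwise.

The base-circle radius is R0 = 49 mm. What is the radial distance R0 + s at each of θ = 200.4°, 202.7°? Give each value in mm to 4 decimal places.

seg 1 [0°–41.6°] dwell: s stays 0.0000
seg 2 [41.6°–165.1°] cycloidal, h=19: full span → s += 19 → s = 19.0000
seg 3 [165.1°–207.5°] cycloidal, h=-11: θ=200.4° here. β=35.3, B=42.4. -11·(0.8325 − sin(2π·0.8325)/(2π)) = -10.6785 → s = 8.3215
seg 3 [165.1°–207.5°] cycloidal, h=-11: θ=202.7° here. β=37.6, B=42.4. -11·(0.8868 − sin(2π·0.8868)/(2π)) = -10.8976 → s = 8.1024
θ=200.4°: R = R0 + s = 49 + 8.3215 = 57.3215
θ=202.7°: R = R0 + s = 49 + 8.1024 = 57.1024

θ=200.4°: 57.3215
θ=202.7°: 57.1024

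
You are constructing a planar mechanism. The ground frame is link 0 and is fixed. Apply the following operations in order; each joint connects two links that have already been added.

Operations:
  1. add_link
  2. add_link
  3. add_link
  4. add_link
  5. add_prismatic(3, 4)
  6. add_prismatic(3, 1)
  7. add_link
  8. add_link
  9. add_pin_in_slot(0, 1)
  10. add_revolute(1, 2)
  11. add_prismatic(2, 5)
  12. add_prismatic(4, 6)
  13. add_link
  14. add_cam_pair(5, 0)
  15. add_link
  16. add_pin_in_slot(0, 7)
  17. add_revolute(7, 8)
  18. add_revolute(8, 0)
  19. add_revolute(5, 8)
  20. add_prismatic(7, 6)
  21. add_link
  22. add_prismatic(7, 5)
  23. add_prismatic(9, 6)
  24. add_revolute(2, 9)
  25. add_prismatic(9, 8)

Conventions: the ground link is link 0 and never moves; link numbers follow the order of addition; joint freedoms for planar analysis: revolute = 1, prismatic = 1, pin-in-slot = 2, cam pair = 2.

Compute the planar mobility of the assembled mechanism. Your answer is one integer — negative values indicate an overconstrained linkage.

ground; <1,0,0>
#1 <2,0,0>
#2 <3,0,0>
#3 <4,0,0>
#4 <5,0,0>
P:3↔4 J1 <5,1,0>
P:3↔1 J1 <5,2,0>
#5 <6,2,0>
#6 <7,2,0>
PS:0↔1 J2 <7,2,1>
R:1↔2 J1 <7,3,1>
P:2↔5 J1 <7,4,1>
P:4↔6 J1 <7,5,1>
#7 <8,5,1>
C:5↔0 J2 <8,5,2>
#8 <9,5,2>
PS:0↔7 J2 <9,5,3>
R:7↔8 J1 <9,6,3>
R:8↔0 J1 <9,7,3>
R:5↔8 J1 <9,8,3>
P:7↔6 J1 <9,9,3>
#9 <10,9,3>
P:7↔5 J1 <10,10,3>
P:9↔6 J1 <10,11,3>
R:2↔9 J1 <10,12,3>
P:9↔8 J1 <10,13,3>
3×9 − 2×13 − 1×3 = -2

M = -2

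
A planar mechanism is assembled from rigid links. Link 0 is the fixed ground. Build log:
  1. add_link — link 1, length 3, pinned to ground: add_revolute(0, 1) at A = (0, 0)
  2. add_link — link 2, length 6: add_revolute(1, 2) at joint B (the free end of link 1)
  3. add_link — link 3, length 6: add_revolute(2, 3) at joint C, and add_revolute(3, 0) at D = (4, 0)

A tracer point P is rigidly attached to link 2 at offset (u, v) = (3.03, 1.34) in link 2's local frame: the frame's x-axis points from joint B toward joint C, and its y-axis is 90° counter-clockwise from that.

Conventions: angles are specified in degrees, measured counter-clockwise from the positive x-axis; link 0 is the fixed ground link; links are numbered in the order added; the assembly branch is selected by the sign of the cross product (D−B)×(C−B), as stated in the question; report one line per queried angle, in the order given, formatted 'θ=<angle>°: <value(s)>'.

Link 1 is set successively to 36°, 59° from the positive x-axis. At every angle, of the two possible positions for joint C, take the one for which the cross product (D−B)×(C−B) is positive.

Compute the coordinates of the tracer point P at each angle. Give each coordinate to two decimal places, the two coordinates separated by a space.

A=(0,0), D=(4.00,0)
θ=36°: B = A + 3.00·(cos36°, sin36°) = (2.4271, 1.7634)
θ=36°: |BD| = 2.3630
θ=36°: circle(B,6.00) ∩ circle(D,6.00): a=1.1815, h=5.8825
θ=36°:   candidates: C₊=(7.6033,4.7975) cross=13.900; C₋=(-1.1763,-3.0341) cross=-13.900
θ=36°:   branch + wants cross > 0 → take C=(7.6033,4.7975) (cross=13.900)
θ=36°: ex = (C−B)/|BC| = (0.8627,0.5057); ey = (-0.5057,0.8627)
θ=36°: P = B + 3.03·ex + 1.34·ey = (4.3635,4.4516)
θ=59°: B = A + 3.00·(cos59°, sin59°) = (1.5451, 2.5715)
θ=59°: |BD| = 3.5551
θ=59°: circle(B,6.00) ∩ circle(D,6.00): a=1.7776, h=5.7306
θ=59°:   candidates: C₊=(6.9176,5.2428) cross=20.373; C₋=(-1.3725,-2.6713) cross=-20.373
θ=59°:   branch + wants cross > 0 → take C=(6.9176,5.2428) (cross=20.373)
θ=59°: ex = (C−B)/|BC| = (0.8954,0.4452); ey = (-0.4452,0.8954)
θ=59°: P = B + 3.03·ex + 1.34·ey = (3.6616,5.1204)

θ=36°: 4.36 4.45
θ=59°: 3.66 5.12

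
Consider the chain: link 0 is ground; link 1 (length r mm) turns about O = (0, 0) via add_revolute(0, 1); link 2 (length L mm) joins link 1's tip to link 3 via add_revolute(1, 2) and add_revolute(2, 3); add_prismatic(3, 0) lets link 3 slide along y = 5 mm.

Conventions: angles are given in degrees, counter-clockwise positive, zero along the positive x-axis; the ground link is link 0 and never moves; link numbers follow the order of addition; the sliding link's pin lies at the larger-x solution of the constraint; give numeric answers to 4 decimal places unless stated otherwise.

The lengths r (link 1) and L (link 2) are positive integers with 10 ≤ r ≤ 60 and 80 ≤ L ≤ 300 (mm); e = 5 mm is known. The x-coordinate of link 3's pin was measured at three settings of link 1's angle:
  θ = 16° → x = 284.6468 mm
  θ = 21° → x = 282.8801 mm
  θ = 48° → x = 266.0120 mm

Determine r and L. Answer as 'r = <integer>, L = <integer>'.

constraint per measurement: (x − r cos θ)² + (r sin θ − e)² = L²
subtracting the θ₁ and θ₂ equations cancels the r² and L² terms:
r = (x₁² − x₂²) / (2[(x₁cos θ₁ + e sin θ₁) − (x₂cos θ₂ + e sin θ₂)]) = 54.9995 → r = 55
L² = (x₁ − r cos θ₁)² + (r sin θ₁ − e)² = 53823.9930 → L = 232.0000 → L = 232
check at θ₃=48°: x = 266.0120 (printed 266.0120) ✓

r = 55, L = 232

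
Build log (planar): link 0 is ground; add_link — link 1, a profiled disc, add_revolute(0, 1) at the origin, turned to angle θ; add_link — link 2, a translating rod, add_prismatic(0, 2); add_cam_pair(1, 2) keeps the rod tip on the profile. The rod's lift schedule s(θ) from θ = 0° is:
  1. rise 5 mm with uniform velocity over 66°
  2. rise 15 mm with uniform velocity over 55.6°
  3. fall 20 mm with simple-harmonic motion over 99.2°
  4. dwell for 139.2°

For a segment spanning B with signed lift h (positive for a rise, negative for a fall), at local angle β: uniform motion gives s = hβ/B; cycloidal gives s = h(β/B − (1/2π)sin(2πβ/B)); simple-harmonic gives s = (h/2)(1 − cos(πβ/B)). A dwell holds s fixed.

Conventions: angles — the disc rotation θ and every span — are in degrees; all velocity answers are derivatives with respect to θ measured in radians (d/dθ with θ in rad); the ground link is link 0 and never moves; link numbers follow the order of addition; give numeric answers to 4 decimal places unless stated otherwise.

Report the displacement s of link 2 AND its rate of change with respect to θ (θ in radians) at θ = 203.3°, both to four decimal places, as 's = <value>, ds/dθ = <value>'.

seg 1 [0°–66°] uniform, h=5: full span → s += 5 → s = 5.0000
seg 2 [66°–121.6°] uniform, h=15: full span → s += 15 → s = 20.0000
seg 3 [121.6°–220.8°] simple-harmonic, h=-20: θ=203.3° here. β=81.7, B=99.2. -20/2·(1 − cos(π·0.8236)) = -18.5032 → s = 1.4968
velocity in seg [121.6°–220.8°] (simple-harmonic), θ in radians: β = 81.7° = 1.4259 rad, B = 99.2° = 1.7314 rad; ds/dθ = (πh/(2B)) sin(πβ/B) = (π·(-20)/(2·1.7314)) sin(π·0.8236) = -9.549322 mm/rad

s = 1.4968, ds/dθ = -9.5493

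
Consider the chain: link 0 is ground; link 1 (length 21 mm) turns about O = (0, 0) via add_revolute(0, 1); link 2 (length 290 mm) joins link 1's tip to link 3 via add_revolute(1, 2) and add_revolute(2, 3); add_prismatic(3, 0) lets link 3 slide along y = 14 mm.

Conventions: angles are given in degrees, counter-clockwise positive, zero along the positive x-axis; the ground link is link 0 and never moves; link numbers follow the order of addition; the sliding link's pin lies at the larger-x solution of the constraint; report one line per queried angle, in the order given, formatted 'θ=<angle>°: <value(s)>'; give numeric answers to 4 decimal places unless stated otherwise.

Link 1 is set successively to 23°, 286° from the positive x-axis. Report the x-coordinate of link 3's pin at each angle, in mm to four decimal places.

geometry: r = 21 mm, L = 290 mm, e = 14 mm
θ=23°: crank pin P = (r cos θ, r sin θ) = (19.330602, 8.205354)
θ=23°: h = r sin θ − e = 8.205354 − 14 = -5.794646
θ=23°: x = r cos θ + √(L² − h²) = 19.330602 + 289.942101 = 309.272703
θ=286°: crank pin P = (r cos θ, r sin θ) = (5.788384, -20.186496)
θ=286°: h = r sin θ − e = -20.186496 − 14 = -34.186496
θ=286°: x = r cos θ + √(L² − h²) = 5.788384 + 287.977922 = 293.766306

θ=23°: 309.2727
θ=286°: 293.7663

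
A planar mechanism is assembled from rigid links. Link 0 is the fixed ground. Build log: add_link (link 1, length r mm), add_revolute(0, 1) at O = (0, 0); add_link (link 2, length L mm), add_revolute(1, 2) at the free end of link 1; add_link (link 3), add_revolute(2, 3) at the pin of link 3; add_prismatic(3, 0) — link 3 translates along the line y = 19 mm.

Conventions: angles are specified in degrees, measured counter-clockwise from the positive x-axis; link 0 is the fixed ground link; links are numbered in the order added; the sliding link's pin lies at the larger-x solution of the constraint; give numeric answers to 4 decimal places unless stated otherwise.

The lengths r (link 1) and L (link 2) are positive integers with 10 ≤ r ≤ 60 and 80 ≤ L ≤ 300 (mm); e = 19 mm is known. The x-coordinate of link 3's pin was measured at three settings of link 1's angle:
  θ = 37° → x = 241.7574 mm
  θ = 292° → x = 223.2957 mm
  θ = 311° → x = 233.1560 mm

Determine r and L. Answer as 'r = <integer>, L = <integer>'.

constraint per measurement: (x − r cos θ)² + (r sin θ − e)² = L²
subtracting the θ₁ and θ₂ equations cancels the r² and L² terms:
r = (x₁² − x₂²) / (2[(x₁cos θ₁ + e sin θ₁) − (x₂cos θ₂ + e sin θ₂)]) = 30.9999 → r = 31
L² = (x₁ − r cos θ₁)² + (r sin θ₁ − e)² = 47088.9876 → L = 217.0000 → L = 217
check at θ₃=311°: x = 233.1560 (printed 233.1560) ✓

r = 31, L = 217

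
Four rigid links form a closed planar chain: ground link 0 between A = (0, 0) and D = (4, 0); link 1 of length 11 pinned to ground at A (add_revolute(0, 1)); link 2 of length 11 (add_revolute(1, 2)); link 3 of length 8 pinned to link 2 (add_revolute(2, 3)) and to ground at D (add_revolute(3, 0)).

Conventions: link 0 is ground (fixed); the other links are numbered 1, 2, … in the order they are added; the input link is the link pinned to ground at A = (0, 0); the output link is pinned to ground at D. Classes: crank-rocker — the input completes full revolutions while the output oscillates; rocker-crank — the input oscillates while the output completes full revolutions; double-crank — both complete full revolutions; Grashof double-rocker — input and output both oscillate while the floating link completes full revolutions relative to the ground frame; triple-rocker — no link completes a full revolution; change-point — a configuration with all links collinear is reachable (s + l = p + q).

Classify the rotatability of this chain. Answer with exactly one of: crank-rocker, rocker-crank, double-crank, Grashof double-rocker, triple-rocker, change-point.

lengths: ground=4, input=11, coupler=11, output=8
sorted: s=4 (shortest), l=11 (longest), p+q=19
s + l = 15 vs p + q = 19
s + l < p + q (Grashof) with shortest = ground link → double-crank

double-crank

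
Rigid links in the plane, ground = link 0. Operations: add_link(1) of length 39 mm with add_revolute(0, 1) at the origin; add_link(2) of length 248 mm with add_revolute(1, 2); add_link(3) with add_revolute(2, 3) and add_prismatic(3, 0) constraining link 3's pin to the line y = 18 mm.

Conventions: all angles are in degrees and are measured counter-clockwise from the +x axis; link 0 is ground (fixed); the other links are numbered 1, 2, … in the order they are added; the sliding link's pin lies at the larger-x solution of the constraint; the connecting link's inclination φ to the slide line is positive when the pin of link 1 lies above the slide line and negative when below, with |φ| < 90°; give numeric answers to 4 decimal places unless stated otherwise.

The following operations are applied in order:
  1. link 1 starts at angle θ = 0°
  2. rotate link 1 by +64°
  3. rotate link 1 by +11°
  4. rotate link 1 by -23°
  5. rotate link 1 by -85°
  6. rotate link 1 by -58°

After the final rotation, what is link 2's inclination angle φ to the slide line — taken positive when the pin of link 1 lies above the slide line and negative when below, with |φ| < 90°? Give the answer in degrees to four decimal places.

geometry: r = 39 mm, L = 248 mm, e = 18 mm; θ starts at 0°
rotate link 1 by +64°: θ ← 0° +64° = 64°
rotate link 1 by +11°: θ ← 64° +11° = 75°
rotate link 1 by -23°: θ ← 75° -23° = 52°
rotate link 1 by -85°: θ ← 52° -85° = -33°
rotate link 1 by -58°: θ ← -33° -58° = -91°
h = r sin θ − e = -38.994060 − 18 = -56.994060
sin φ = h / L = -56.994060 / 248 = -0.22981476
φ = arcsin(-0.22981476) = -13.286166°

-13.2862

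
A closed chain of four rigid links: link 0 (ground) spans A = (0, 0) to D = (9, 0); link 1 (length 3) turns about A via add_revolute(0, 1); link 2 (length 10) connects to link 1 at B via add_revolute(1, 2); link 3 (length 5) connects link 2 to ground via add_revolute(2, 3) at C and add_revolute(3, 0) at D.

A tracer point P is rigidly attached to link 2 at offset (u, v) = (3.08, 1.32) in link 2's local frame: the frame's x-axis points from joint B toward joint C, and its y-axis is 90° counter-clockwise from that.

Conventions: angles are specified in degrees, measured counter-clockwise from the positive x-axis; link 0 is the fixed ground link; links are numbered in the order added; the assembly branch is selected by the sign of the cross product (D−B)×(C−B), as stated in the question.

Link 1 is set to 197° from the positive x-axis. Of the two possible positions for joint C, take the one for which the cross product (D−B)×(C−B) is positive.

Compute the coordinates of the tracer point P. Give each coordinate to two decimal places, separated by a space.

A=(0,0), D=(9.00,0)
B = A + 3.00·(cos197°, sin197°) = (-2.8689, -0.8771)
|BD| = 11.9013
circle(B,10.00) ∩ circle(D,5.00): a=9.1016, h=4.1427
  candidates: C₊=(5.9026,3.9251) cross=49.303; C₋=(6.5132,-4.3377) cross=-49.303
  branch + wants cross > 0 → take C=(5.9026,3.9251) (cross=49.303)
ex = (C−B)/|BC| = (0.8771,0.4802); ey = (-0.4802,0.8771)
P = B + 3.08·ex + 1.32·ey = (-0.8012,1.7598)

-0.80 1.76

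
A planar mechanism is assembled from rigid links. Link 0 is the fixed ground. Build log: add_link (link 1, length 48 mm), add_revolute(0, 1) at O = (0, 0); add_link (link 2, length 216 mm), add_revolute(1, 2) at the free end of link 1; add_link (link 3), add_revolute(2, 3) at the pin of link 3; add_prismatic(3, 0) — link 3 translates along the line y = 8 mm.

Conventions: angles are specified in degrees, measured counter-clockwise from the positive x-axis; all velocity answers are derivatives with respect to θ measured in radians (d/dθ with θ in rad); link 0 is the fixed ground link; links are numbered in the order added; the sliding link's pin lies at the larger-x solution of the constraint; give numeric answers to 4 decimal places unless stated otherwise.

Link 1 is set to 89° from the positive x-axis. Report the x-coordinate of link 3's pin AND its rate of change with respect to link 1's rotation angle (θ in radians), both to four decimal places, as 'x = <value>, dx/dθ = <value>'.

geometry: r = 48 mm, L = 216 mm, e = 8 mm
crank pin P = (r cos θ, r sin θ) = (0.837716, 47.992689)
h = r sin θ − e = 47.992689 − 8 = 39.992689
x = r cos θ + √(L² − h²) = 0.837716 + 212.265364 = 213.103080
dx/dθ = −r sin θ − h·r cos θ/√(L² − h²) (θ in radians; h = 39.992689) = -48.150522

x = 213.1031, dx/dθ = -48.1505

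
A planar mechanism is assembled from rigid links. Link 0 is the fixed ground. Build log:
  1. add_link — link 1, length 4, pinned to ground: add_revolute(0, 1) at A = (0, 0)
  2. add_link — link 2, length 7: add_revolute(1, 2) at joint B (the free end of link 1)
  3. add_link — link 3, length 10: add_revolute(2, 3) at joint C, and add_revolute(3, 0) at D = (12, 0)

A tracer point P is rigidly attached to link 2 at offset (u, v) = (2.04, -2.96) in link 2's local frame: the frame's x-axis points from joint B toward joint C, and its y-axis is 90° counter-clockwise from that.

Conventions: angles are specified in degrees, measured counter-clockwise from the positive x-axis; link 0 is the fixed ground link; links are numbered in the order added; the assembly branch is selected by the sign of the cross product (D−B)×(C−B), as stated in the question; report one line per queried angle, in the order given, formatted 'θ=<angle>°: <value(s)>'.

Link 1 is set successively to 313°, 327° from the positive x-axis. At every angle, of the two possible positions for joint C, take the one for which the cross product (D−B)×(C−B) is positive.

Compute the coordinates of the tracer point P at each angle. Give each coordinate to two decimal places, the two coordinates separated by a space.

A=(0,0), D=(12.00,0)
θ=313°: B = A + 4.00·(cos313°, sin313°) = (2.7280, -2.9254)
θ=313°: |BD| = 9.7226
θ=313°: circle(B,7.00) ∩ circle(D,10.00): a=2.2385, h=6.6324
θ=313°:   candidates: C₊=(2.8671,4.0732) cross=64.484; C₋=(6.8584,-8.5769) cross=-64.484
θ=313°:   branch + wants cross > 0 → take C=(2.8671,4.0732) (cross=64.484)
θ=313°: ex = (C−B)/|BC| = (0.0199,0.9998); ey = (-0.9998,0.0199)
θ=313°: P = B + 2.04·ex + -2.96·ey = (5.7280,-0.9447)
θ=327°: B = A + 4.00·(cos327°, sin327°) = (3.3547, -2.1786)
θ=327°: |BD| = 8.9156
θ=327°: circle(B,7.00) ∩ circle(D,10.00): a=1.5976, h=6.8152
θ=327°:   candidates: C₊=(3.2386,4.8205) cross=60.762; C₋=(6.5692,-8.3968) cross=-60.762
θ=327°:   branch + wants cross > 0 → take C=(3.2386,4.8205) (cross=60.762)
θ=327°: ex = (C−B)/|BC| = (-0.0166,0.9999); ey = (-0.9999,-0.0166)
θ=327°: P = B + 2.04·ex + -2.96·ey = (6.2804,-0.0897)

θ=313°: 5.73 -0.94
θ=327°: 6.28 -0.09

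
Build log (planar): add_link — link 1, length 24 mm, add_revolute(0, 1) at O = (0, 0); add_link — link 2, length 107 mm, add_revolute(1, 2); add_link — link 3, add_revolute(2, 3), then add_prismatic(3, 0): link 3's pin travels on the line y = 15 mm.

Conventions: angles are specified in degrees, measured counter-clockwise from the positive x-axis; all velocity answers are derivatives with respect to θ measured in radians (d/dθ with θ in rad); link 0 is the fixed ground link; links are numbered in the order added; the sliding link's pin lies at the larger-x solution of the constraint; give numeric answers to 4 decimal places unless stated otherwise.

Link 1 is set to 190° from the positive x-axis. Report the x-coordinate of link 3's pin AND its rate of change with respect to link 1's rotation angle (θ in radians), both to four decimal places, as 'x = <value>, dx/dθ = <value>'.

geometry: r = 24 mm, L = 107 mm, e = 15 mm
crank pin P = (r cos θ, r sin θ) = (-23.635386, -4.167556)
h = r sin θ − e = -4.167556 − 15 = -19.167556
x = r cos θ + √(L² − h²) = -23.635386 + 105.269202 = 81.633815
dx/dθ = −r sin θ − h·r cos θ/√(L² − h²) (θ in radians; h = -19.167556) = -0.136006

x = 81.6338, dx/dθ = -0.1360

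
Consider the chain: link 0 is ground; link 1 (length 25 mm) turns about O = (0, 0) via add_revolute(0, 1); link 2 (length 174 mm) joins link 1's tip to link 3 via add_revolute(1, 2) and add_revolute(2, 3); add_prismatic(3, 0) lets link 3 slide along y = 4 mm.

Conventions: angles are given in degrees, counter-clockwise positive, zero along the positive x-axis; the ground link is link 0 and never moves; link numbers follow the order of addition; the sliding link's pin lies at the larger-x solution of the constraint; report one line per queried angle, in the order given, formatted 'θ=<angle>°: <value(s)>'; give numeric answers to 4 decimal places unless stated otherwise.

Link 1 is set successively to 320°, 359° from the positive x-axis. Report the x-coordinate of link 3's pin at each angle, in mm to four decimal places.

geometry: r = 25 mm, L = 174 mm, e = 4 mm
θ=320°: crank pin P = (r cos θ, r sin θ) = (19.151111, -16.069690)
θ=320°: h = r sin θ − e = -16.069690 − 4 = -20.069690
θ=320°: x = r cos θ + √(L² − h²) = 19.151111 + 172.838675 = 191.989786
θ=359°: crank pin P = (r cos θ, r sin θ) = (24.996192, -0.436310)
θ=359°: h = r sin θ − e = -0.436310 − 4 = -4.436310
θ=359°: x = r cos θ + √(L² − h²) = 24.996192 + 173.943437 = 198.939629

θ=320°: 191.9898
θ=359°: 198.9396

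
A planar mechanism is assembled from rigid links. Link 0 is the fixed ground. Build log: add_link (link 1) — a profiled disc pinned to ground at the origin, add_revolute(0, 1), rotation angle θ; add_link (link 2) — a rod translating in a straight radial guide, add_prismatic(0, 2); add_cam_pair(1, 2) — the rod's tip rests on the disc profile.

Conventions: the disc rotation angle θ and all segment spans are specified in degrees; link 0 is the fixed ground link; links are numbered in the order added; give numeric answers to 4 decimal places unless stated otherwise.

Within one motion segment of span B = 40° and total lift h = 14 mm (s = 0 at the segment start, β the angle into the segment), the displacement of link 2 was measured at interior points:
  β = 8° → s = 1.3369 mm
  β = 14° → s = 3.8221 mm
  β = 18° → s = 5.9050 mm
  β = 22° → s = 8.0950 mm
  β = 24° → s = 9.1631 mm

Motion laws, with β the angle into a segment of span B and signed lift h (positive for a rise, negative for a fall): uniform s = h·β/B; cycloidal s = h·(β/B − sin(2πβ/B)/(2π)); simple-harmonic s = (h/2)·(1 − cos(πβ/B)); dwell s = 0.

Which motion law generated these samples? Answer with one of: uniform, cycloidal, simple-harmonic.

candidates at β/B = r: uniform s = h·r (linear in β); cycloidal s = h·(r − sin(2πr)/(2π)); simple-harmonic s = (h/2)(1 − cos(πr))
β=8°: printed 1.3369 | uniform 2.8000, cycloidal 0.6809, simple-harmonic 1.3369
β=14°: printed 3.8221 | uniform 4.9000, cycloidal 3.0974, simple-harmonic 3.8221
β=18°: printed 5.9050 | uniform 6.3000, cycloidal 5.6115, simple-harmonic 5.9050
β=22°: printed 8.0950 | uniform 7.7000, cycloidal 8.3885, simple-harmonic 8.0950
β=24°: printed 9.1631 | uniform 8.4000, cycloidal 9.7097, simple-harmonic 9.1631
only one law matches every sample → simple-harmonic

simple-harmonic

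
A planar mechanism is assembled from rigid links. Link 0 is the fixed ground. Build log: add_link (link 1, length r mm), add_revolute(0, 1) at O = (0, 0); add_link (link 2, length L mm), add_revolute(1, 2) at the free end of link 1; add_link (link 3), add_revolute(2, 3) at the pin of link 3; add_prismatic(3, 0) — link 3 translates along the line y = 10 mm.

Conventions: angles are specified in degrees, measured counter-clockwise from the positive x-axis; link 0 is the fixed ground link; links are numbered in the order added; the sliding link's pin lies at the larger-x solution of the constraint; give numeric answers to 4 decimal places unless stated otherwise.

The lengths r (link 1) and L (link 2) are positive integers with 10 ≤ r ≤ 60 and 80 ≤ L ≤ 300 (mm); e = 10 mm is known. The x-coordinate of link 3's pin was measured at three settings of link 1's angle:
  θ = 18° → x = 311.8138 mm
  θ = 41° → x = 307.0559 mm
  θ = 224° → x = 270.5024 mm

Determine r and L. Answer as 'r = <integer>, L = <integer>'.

constraint per measurement: (x − r cos θ)² + (r sin θ − e)² = L²
subtracting the θ₁ and θ₂ equations cancels the r² and L² terms:
r = (x₁² − x₂²) / (2[(x₁cos θ₁ + e sin θ₁) − (x₂cos θ₂ + e sin θ₂)]) = 24.0000 → r = 24
L² = (x₁ − r cos θ₁)² + (r sin θ₁ − e)² = 83520.9955 → L = 289.0000 → L = 289
check at θ₃=224°: x = 270.5024 (printed 270.5024) ✓

r = 24, L = 289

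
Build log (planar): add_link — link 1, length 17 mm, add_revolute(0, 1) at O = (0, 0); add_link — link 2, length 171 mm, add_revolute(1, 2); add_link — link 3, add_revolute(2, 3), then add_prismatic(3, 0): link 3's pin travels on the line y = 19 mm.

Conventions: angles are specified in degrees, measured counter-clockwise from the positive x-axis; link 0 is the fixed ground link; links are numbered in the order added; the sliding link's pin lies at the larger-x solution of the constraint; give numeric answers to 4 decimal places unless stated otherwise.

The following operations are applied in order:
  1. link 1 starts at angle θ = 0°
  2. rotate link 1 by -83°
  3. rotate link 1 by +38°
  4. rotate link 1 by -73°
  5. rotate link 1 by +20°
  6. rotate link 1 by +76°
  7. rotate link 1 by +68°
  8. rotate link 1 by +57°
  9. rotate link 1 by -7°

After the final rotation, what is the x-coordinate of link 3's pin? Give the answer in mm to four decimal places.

geometry: r = 17 mm, L = 171 mm, e = 19 mm; θ starts at 0°
rotate link 1 by -83°: θ ← 0° -83° = -83°
rotate link 1 by +38°: θ ← -83° +38° = -45°
rotate link 1 by -73°: θ ← -45° -73° = -118°
rotate link 1 by +20°: θ ← -118° +20° = -98°
rotate link 1 by +76°: θ ← -98° +76° = -22°
rotate link 1 by +68°: θ ← -22° +68° = 46°
rotate link 1 by +57°: θ ← 46° +57° = 103°
rotate link 1 by -7°: θ ← 103° -7° = 96°
crank pin P = (r cos θ, r sin θ) = (-1.776984, 16.906872)
h = r sin θ − e = 16.906872 − 19 = -2.093128
x = r cos θ + √(L² − h²) = -1.776984 + 170.987189 = 169.210205

169.2102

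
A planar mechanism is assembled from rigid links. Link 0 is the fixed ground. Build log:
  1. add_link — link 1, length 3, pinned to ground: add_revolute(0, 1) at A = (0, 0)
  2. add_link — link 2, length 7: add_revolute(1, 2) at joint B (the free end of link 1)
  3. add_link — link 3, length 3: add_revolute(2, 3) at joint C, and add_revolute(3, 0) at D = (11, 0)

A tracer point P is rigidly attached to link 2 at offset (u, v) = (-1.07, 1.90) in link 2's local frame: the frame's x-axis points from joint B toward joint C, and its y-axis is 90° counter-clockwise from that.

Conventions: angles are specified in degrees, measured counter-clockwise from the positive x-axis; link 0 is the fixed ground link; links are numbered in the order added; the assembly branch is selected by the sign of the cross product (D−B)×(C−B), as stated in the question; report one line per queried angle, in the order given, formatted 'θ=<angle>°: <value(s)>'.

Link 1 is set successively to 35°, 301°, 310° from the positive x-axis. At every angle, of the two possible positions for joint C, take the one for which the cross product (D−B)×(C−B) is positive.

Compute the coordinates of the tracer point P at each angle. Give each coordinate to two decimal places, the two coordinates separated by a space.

A=(0,0), D=(11.00,0)
θ=35°: B = A + 3.00·(cos35°, sin35°) = (2.4575, 1.7207)
θ=35°: |BD| = 8.7141
θ=35°: circle(B,7.00) ∩ circle(D,3.00): a=6.6522, h=2.1791
θ=35°:   candidates: C₊=(9.4090,2.5433) cross=18.989; C₋=(8.5484,-1.7290) cross=-18.989
θ=35°:   branch + wants cross > 0 → take C=(9.4090,2.5433) (cross=18.989)
θ=35°: ex = (C−B)/|BC| = (0.9931,0.1175); ey = (-0.1175,0.9931)
θ=35°: P = B + -1.07·ex + 1.90·ey = (1.1716,3.4818)
θ=301°: B = A + 3.00·(cos301°, sin301°) = (1.5451, -2.5715)
θ=301°: |BD| = 9.7983
θ=301°: circle(B,7.00) ∩ circle(D,3.00): a=6.9403, h=0.9120
θ=301°:   candidates: C₊=(8.0028,0.1300) cross=8.936; C₋=(8.4815,-1.6301) cross=-8.936
θ=301°:   branch + wants cross > 0 → take C=(8.0028,0.1300) (cross=8.936)
θ=301°: ex = (C−B)/|BC| = (0.9225,0.3859); ey = (-0.3859,0.9225)
θ=301°: P = B + -1.07·ex + 1.90·ey = (-0.1753,-1.2316)
θ=310°: B = A + 3.00·(cos310°, sin310°) = (1.9284, -2.2981)
θ=310°: |BD| = 9.3582
θ=310°: circle(B,7.00) ∩ circle(D,3.00): a=6.8163, h=1.5933
θ=310°:   candidates: C₊=(8.1446,0.9203) cross=14.910; C₋=(8.9272,-2.1687) cross=-14.910
θ=310°:   branch + wants cross > 0 → take C=(8.1446,0.9203) (cross=14.910)
θ=310°: ex = (C−B)/|BC| = (0.8880,0.4598); ey = (-0.4598,0.8880)
θ=310°: P = B + -1.07·ex + 1.90·ey = (0.1046,-1.1028)

θ=35°: 1.17 3.48
θ=301°: -0.18 -1.23
θ=310°: 0.10 -1.10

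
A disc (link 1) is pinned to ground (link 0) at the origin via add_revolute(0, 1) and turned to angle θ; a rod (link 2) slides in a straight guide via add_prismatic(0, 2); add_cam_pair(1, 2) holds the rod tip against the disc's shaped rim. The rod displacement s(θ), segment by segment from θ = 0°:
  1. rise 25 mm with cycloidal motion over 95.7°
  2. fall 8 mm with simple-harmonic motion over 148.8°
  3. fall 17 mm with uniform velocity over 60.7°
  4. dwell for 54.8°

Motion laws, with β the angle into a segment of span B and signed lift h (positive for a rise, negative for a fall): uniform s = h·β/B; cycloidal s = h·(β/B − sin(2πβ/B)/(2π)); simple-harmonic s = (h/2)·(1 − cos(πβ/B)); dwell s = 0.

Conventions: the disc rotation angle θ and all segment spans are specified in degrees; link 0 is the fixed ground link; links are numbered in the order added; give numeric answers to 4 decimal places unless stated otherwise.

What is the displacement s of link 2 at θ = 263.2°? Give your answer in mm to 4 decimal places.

segment 1 (0° to 95.7°, cycloidal, h = 25) is passed completely: s = 0.0000 + (25) = 25.0000
segment 2 (95.7° to 244.5°, simple-harmonic, h = -8) is passed completely: s = 25.0000 + (-8) = 17.0000
θ = 263.2° falls in segment 3 (244.5° to 305.2°, uniform, h = -17): β = 263.2 − 244.5 = 18.7°, B = 60.7°; Δs = -17·18.7/60.7 = -5.2372; s = 17.0000 − 5.2372 = 11.7628

11.7628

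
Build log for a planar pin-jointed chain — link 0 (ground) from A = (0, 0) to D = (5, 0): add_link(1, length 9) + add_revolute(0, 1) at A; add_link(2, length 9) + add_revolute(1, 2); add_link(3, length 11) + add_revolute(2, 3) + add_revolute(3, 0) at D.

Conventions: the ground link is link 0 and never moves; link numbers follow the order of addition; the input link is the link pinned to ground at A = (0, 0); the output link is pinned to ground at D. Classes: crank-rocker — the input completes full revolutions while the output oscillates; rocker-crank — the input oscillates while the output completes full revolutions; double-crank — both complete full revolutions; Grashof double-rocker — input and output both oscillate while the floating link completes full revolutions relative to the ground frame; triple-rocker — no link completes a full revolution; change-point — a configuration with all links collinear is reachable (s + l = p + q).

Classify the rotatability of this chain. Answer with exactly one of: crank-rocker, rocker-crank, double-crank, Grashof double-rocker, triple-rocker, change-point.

lengths: ground=5, input=9, coupler=9, output=11
sorted: s=5 (shortest), l=11 (longest), p+q=18
s + l = 16 vs p + q = 18
s + l < p + q (Grashof) with shortest = ground link → double-crank

double-crank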